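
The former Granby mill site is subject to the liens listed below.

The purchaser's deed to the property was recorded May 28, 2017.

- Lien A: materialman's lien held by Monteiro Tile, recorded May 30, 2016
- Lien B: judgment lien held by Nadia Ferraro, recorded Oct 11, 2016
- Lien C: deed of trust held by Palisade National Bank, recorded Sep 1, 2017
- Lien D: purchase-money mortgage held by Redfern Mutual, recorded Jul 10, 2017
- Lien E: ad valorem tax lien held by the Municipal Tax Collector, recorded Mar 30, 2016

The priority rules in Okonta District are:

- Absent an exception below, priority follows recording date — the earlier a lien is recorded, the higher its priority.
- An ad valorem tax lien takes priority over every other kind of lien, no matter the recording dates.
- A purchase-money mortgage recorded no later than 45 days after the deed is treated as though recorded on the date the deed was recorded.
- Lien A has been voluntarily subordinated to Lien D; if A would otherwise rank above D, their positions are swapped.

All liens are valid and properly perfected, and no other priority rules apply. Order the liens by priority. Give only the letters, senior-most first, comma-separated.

E, D, B, A, C

Adjusting effective dates: D was recorded within the 45-day window, so its effective date is the deed date May 28, 2017.
As an ad valorem tax lien, E is senior to every other lien.
Ordering the rest by effective date: A (May 30, 2016), B (Oct 11, 2016), D (May 28, 2017), C (Sep 1, 2017).
Because A would otherwise rank above D, the subordination swaps them.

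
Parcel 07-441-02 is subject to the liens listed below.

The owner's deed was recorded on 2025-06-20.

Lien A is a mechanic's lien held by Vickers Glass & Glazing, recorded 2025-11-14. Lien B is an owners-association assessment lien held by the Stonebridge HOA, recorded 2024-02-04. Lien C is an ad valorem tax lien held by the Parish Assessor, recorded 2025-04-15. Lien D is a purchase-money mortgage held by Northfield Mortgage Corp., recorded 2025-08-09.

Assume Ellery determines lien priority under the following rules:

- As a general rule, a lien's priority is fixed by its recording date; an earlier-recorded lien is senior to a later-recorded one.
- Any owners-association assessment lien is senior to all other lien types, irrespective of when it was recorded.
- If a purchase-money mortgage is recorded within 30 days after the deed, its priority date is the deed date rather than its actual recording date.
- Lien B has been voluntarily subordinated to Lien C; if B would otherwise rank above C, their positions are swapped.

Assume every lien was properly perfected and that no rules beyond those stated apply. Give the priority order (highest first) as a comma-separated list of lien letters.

Adjusting effective dates: D was recorded 50 days after the deed, outside the 30-day window, so it keeps its recording date.
As an owners-association assessment lien, B is senior to every other lien.
Ordering the rest by effective date: C (2025-04-15), D (2025-08-09), A (2025-11-14).
B is senior to C before the subordination, so the two trade places.

C, B, D, A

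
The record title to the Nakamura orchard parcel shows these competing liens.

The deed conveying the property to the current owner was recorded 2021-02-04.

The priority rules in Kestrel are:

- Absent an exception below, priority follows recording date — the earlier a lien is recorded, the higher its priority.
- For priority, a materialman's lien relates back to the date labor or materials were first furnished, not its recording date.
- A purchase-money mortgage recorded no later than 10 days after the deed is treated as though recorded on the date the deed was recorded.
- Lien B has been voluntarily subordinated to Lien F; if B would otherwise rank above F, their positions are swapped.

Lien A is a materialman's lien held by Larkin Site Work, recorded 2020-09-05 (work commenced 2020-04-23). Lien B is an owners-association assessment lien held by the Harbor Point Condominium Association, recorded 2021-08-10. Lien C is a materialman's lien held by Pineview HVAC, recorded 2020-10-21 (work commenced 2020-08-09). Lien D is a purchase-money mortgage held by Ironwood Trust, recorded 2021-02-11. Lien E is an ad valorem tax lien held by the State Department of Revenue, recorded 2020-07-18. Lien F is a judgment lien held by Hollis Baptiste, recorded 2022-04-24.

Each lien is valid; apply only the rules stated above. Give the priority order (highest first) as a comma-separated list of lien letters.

A, E, C, D, F, B

Adjusting effective dates: A's effective date is 2020-04-23, when work began; C relates back to 2020-08-09 (work commenced); D was recorded within the 10-day window, so its effective date is the deed date 2021-02-04.
Sorted by effective date: A (2020-04-23), E (2020-07-18), C (2020-08-09), D (2021-02-04), B (2021-08-10), F (2022-04-24).
Because B would otherwise rank above F, the subordination swaps them.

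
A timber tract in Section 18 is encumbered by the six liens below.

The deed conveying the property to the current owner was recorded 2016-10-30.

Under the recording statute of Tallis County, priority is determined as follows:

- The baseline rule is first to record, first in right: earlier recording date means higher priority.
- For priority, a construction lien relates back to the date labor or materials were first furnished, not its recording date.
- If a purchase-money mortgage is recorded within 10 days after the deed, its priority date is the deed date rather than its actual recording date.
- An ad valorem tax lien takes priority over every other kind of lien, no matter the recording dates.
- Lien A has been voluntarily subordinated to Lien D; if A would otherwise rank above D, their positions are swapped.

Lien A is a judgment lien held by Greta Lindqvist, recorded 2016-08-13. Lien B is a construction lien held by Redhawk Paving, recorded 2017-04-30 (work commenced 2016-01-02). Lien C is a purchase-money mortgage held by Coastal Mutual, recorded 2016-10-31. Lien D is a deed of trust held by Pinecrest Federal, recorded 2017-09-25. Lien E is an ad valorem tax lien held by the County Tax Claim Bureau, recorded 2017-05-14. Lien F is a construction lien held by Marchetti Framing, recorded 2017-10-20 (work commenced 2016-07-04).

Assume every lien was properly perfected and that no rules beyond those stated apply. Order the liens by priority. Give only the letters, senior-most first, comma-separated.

E, B, F, D, C, A

First, effective dates: B's effective date is 2016-01-02, when work began; C was recorded within the 10-day window, so its effective date is the deed date 2016-10-30; F is treated as recorded 2016-07-04, the work-commencement date.
As an ad valorem tax lien, E is senior to every other lien.
Ordering the rest by effective date: B (2016-01-02), F (2016-07-04), A (2016-08-13), C (2016-10-30), D (2017-09-25).
Because A would otherwise rank above D, the subordination swaps them.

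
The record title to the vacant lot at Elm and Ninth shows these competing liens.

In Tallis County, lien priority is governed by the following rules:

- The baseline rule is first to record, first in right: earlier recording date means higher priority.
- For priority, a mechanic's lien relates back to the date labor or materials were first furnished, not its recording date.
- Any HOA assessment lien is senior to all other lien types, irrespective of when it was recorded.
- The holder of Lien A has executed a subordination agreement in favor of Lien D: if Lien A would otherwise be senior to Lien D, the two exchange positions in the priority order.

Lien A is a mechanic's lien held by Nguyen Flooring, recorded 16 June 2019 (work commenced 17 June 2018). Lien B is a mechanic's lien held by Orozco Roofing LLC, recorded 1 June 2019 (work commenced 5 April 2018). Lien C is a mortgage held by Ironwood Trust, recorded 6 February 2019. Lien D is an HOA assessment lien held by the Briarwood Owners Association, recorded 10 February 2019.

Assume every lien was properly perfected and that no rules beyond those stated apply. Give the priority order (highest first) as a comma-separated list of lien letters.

D, B, A, C

Effective dates after the stated exceptions: A's effective date is 17 June 2018, when work began; B's effective date is 5 April 2018, when work began.
D is an HOA assessment lien, so it outranks all other liens regardless of date.
Ordering the rest by effective date: B (5 April 2018), A (17 June 2018), C (6 February 2019).
A is already junior to D, so the subordination agreement changes nothing.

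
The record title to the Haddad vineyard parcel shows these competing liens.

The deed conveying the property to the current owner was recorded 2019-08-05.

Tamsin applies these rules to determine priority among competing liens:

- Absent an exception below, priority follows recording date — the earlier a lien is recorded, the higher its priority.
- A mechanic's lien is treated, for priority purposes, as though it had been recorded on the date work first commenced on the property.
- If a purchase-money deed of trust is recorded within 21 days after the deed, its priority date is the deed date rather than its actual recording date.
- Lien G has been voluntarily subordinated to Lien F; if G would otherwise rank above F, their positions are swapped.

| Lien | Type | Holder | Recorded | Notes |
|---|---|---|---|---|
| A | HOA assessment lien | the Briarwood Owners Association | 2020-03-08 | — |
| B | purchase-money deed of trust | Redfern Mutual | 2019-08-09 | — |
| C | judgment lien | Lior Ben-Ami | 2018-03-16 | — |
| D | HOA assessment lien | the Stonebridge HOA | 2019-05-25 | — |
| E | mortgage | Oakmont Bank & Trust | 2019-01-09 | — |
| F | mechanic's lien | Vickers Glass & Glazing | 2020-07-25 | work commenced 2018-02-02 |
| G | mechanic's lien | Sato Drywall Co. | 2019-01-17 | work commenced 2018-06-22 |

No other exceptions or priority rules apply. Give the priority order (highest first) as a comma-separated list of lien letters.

F, C, G, E, D, B, A

Effective dates after the stated exceptions: B relates back to the deed date 2019-08-05; F is treated as recorded 2018-02-02, the work-commencement date; G is treated as recorded 2018-06-22, the work-commencement date.
By effective date: F (2018-02-02), C (2018-03-16), G (2018-06-22), E (2019-01-09), D (2019-05-25), B (2019-08-05), A (2020-03-08).
G already ranks below F; the subordination has no effect.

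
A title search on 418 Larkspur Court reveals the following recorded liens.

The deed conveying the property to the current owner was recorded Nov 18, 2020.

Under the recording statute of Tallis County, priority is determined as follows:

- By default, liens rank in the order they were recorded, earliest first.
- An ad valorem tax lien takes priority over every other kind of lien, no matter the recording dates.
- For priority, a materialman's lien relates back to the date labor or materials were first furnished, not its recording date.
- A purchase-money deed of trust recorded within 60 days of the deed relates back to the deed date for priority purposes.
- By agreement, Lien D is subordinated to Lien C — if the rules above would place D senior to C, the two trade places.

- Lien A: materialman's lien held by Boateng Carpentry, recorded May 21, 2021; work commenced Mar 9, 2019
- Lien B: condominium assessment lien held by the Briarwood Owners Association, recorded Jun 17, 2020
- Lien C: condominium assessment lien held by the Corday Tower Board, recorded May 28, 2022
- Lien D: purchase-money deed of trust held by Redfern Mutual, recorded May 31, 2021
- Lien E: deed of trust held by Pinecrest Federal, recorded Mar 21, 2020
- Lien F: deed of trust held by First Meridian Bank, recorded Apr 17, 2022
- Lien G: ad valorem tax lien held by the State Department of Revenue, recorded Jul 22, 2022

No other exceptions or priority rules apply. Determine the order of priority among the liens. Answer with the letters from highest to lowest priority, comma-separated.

Effective dates after the stated exceptions: A's effective date is Mar 9, 2019, when work began; D was recorded 194 days after the deed, outside the 60-day window, so it keeps its recording date.
As an ad valorem tax lien, G is senior to every other lien.
Among the remaining liens, by effective date: A (Mar 9, 2019), E (Mar 21, 2020), B (Jun 17, 2020), D (May 31, 2021), F (Apr 17, 2022), C (May 28, 2022).
Because D would otherwise rank above C, the subordination swaps them.

G, A, E, B, C, F, D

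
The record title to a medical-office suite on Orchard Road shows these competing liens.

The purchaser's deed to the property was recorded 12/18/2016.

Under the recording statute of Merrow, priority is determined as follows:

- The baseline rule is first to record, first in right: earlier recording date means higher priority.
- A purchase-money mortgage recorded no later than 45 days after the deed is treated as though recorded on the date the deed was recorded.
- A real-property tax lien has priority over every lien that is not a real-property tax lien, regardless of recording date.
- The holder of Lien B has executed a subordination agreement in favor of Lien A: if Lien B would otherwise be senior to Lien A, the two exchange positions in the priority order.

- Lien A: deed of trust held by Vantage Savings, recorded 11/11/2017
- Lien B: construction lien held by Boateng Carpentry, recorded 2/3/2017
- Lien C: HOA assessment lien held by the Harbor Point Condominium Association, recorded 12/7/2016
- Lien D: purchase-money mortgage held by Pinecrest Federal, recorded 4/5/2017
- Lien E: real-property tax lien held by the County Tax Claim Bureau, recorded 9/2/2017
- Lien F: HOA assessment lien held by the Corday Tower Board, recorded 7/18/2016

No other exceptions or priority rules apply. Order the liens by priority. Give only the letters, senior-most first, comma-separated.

Adjusting effective dates: D was recorded 108 days after the deed, outside the 45-day window, so it keeps its recording date.
E, as a real-property tax lien, has superpriority and ranks first.
Ordering the rest by effective date: F (7/18/2016), C (12/7/2016), B (2/3/2017), D (4/5/2017), A (11/11/2017).
Because B would otherwise rank above A, the subordination swaps them.

E, F, C, A, D, B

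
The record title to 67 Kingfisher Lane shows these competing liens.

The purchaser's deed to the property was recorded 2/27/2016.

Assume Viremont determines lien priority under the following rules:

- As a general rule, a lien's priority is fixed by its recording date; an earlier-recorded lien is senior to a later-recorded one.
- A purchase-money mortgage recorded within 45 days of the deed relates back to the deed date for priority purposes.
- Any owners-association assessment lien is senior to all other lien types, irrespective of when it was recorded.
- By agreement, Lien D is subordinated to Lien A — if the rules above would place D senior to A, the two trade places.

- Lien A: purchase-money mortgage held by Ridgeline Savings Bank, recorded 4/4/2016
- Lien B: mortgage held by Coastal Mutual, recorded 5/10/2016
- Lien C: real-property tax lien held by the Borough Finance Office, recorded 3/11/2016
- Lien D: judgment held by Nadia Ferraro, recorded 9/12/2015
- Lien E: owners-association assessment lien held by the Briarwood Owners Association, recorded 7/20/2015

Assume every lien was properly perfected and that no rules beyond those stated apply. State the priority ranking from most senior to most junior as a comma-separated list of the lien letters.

Effective dates: A's effective date is the deed date, 2/27/2016.
E is an owners-association assessment lien and takes priority over every other lien.
The other liens, earliest effective date first: D (9/12/2015), A (2/27/2016), C (3/11/2016), B (5/10/2016).
D would otherwise be senior to A, so under the subordination agreement D and A exchange positions.

E, A, D, C, B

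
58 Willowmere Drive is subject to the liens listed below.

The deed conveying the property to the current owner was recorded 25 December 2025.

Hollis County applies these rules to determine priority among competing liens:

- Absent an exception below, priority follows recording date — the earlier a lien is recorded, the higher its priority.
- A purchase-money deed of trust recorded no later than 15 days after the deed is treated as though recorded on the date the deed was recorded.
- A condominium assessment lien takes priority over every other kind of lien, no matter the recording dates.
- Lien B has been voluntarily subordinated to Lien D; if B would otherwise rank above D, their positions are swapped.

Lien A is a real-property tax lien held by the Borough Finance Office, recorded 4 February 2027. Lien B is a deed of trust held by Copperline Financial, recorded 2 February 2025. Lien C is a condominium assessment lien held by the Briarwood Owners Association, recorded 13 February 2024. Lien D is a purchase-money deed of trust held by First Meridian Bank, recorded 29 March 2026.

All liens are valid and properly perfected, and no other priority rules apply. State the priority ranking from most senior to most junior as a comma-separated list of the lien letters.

C, D, B, A

First, effective dates: D was recorded 94 days after the deed — beyond 15 days — so no relation-back applies.
C is a condominium assessment lien and takes priority over every other lien.
Remaining liens by effective date: B (2 February 2025), D (29 March 2026), A (4 February 2027).
Because B would otherwise rank above D, the subordination swaps them.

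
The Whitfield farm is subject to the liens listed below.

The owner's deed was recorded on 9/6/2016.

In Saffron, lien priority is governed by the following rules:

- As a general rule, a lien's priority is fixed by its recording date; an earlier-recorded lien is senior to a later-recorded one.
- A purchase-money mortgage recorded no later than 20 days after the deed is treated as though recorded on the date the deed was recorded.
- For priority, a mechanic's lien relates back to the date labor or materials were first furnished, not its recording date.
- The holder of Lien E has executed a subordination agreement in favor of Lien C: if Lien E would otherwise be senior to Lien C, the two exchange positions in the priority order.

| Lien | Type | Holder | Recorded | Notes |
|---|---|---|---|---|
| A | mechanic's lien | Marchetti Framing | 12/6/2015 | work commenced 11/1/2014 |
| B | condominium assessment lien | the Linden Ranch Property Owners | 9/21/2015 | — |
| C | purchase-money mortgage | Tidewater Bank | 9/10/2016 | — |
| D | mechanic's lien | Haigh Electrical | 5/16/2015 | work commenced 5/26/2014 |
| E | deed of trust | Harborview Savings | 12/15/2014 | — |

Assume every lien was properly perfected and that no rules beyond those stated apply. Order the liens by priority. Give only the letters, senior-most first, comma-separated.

Effective dates after the stated exceptions: A's effective date is 11/1/2014, when work began; C relates back to the deed date 9/6/2016; D relates back to 5/26/2014 (work commenced).
By effective date: D (5/26/2014), A (11/1/2014), E (12/15/2014), B (9/21/2015), C (9/6/2016).
Because E would otherwise rank above C, the subordination swaps them.

D, A, C, B, E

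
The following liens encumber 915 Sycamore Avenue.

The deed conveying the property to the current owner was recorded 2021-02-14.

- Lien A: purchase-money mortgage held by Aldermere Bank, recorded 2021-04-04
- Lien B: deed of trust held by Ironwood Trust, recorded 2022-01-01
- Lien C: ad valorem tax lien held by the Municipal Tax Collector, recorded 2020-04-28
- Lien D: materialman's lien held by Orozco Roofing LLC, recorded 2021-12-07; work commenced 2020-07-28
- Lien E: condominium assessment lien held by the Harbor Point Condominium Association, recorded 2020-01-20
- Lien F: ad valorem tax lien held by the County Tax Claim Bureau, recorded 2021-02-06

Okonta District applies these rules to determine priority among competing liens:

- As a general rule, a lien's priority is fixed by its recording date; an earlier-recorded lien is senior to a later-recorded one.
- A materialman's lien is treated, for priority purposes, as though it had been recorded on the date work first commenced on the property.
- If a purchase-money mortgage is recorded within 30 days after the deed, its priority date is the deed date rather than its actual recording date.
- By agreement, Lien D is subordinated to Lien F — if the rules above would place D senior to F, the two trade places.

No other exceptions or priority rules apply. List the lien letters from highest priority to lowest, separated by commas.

E, C, F, D, A, B

Effective dates: A missed the 30-day window (49 days after the deed), so its recording date stands; D relates back to 2020-07-28 (work commenced).
By effective date: E (2020-01-20), C (2020-04-28), D (2020-07-28), F (2021-02-06), A (2021-04-04), B (2022-01-01).
D would otherwise be senior to F, so under the subordination agreement D and F exchange positions.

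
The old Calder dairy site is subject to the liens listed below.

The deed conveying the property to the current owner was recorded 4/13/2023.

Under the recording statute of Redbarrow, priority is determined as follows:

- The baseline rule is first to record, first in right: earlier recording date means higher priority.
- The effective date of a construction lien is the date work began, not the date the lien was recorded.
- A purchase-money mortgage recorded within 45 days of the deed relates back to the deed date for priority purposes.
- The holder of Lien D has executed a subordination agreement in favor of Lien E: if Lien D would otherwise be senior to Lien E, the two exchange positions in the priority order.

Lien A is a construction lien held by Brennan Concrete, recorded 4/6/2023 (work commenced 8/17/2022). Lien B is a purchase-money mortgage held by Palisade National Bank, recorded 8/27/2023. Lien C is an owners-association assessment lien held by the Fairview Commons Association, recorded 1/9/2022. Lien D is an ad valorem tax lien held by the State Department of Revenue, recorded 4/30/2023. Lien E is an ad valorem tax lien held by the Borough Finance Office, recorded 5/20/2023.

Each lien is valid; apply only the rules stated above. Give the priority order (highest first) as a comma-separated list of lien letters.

C, A, E, D, B

Effective dates: A relates back to 8/17/2022 (work commenced); B was recorded 136 days after the deed, outside the 45-day window, so it keeps its recording date.
By effective date: C (1/9/2022), A (8/17/2022), D (4/30/2023), E (5/20/2023), B (8/27/2023).
Because D would otherwise rank above E, the subordination swaps them.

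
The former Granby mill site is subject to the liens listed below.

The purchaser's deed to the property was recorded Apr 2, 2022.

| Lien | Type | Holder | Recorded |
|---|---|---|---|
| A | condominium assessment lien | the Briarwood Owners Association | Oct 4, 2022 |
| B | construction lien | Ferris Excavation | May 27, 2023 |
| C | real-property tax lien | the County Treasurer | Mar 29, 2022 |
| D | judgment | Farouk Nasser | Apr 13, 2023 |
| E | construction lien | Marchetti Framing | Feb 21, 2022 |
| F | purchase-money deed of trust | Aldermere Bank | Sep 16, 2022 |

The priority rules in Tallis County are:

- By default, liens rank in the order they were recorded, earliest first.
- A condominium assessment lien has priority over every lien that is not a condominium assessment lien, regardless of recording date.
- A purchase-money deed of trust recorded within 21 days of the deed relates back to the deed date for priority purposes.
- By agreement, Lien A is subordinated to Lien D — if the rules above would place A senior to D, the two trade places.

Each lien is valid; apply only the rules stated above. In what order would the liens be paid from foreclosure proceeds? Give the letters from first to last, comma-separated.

Adjusting effective dates: F missed the 21-day window (167 days after the deed), so its recording date stands.
A is a condominium assessment lien, so it outranks all other liens regardless of date.
Remaining liens by effective date: E (Feb 21, 2022), C (Mar 29, 2022), F (Sep 16, 2022), D (Apr 13, 2023), B (May 27, 2023).
Because A would otherwise rank above D, the subordination swaps them.

D, E, C, F, A, B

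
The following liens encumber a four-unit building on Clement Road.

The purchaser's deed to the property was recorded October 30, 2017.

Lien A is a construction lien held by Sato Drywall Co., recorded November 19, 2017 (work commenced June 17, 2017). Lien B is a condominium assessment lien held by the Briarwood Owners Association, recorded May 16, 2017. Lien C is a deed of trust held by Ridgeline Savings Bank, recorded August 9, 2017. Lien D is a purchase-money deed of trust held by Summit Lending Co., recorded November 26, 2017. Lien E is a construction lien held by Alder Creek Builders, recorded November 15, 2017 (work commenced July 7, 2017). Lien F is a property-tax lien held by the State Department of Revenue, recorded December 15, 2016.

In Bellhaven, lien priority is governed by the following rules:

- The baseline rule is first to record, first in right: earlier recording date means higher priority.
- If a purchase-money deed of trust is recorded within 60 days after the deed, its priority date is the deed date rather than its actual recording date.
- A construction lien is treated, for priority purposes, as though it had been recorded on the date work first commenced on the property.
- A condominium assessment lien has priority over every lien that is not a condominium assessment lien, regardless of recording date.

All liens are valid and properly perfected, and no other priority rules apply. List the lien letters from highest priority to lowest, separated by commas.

First, effective dates: A is treated as recorded June 17, 2017, the work-commencement date; D was recorded within the 60-day window, so its effective date is the deed date October 30, 2017; E is treated as recorded July 7, 2017, the work-commencement date.
B is a condominium assessment lien, so it outranks all other liens regardless of date.
Among the remaining liens, by effective date: F (December 15, 2016), A (June 17, 2017), E (July 7, 2017), C (August 9, 2017), D (October 30, 2017).

B, F, A, E, C, D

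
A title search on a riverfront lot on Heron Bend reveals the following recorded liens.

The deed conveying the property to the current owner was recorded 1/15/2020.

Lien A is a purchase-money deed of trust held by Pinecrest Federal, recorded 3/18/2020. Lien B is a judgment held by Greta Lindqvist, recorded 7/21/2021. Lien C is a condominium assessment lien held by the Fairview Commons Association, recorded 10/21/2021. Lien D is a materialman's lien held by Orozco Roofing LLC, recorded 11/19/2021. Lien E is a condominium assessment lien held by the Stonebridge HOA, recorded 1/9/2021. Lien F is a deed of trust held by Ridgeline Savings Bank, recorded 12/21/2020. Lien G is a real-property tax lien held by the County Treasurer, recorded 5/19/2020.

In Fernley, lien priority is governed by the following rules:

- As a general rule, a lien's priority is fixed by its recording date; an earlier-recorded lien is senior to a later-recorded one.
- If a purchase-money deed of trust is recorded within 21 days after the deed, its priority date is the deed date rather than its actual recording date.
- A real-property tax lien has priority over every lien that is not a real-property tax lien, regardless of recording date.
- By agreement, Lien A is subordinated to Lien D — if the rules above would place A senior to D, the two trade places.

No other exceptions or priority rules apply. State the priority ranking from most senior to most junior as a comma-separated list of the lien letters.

Adjusting effective dates: A was recorded 63 days after the deed — beyond 21 days — so no relation-back applies.
G, as a real-property tax lien, has superpriority and ranks first.
Remaining liens by effective date: A (3/18/2020), F (12/21/2020), E (1/9/2021), B (7/21/2021), C (10/21/2021), D (11/19/2021).
Because A would otherwise rank above D, the subordination swaps them.

G, D, F, E, B, C, A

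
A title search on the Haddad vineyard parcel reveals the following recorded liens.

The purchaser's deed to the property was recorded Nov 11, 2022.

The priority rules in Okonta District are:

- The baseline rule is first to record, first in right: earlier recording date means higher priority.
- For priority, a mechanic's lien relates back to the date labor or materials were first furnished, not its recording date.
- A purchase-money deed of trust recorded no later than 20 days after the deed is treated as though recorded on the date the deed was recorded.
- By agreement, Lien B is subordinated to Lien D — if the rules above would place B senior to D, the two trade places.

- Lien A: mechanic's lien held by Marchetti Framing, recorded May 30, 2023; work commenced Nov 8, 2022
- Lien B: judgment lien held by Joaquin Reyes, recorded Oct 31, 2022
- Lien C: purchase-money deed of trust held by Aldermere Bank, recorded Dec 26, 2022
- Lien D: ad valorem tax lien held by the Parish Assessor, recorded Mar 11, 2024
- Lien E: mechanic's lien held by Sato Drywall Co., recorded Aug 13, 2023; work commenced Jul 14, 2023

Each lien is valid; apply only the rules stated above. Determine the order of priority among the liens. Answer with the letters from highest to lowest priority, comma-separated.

Effective dates after the stated exceptions: A's effective date is Nov 8, 2022, when work began; C was recorded 45 days after the deed, outside the 20-day window, so it keeps its recording date; E's effective date is Jul 14, 2023, when work began.
Ordering by effective date: B (Oct 31, 2022), A (Nov 8, 2022), C (Dec 26, 2022), E (Jul 14, 2023), D (Mar 11, 2024).
The subordination applies — B was senior to D — so B and D swap.

D, A, C, E, B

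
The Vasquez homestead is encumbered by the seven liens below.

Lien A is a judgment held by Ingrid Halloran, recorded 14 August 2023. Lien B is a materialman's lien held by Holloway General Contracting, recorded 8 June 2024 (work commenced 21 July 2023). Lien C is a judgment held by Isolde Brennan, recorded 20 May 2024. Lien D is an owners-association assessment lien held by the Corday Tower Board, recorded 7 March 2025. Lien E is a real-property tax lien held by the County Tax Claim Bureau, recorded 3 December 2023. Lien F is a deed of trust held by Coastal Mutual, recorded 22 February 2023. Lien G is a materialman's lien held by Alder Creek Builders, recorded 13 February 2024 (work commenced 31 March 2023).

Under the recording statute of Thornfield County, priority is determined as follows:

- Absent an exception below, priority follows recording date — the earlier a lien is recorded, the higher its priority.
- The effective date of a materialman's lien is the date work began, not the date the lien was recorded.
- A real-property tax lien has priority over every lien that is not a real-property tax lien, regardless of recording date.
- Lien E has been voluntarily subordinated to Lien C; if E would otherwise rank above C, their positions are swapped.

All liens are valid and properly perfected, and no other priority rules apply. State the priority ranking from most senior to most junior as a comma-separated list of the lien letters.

First, effective dates: B relates back to 21 July 2023 (work commenced); G is treated as recorded 31 March 2023, the work-commencement date.
As a real-property tax lien, E is senior to every other lien.
Ordering the rest by effective date: F (22 February 2023), G (31 March 2023), B (21 July 2023), A (14 August 2023), C (20 May 2024), D (7 March 2025).
E would otherwise be senior to C, so under the subordination agreement E and C exchange positions.

C, F, G, B, A, E, D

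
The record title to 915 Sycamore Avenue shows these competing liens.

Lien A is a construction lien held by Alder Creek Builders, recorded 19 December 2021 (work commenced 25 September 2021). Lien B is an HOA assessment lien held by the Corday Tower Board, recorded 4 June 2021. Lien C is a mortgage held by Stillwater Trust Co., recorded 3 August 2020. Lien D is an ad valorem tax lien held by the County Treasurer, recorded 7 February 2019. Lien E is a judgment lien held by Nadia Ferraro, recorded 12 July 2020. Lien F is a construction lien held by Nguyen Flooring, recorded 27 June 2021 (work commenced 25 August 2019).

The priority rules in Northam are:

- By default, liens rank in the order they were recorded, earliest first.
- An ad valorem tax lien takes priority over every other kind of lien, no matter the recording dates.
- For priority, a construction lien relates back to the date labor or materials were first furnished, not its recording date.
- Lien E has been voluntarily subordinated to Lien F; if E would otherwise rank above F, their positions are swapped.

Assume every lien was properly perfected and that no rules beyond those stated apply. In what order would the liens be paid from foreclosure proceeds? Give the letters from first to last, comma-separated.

First, effective dates: A relates back to 25 September 2021 (work commenced); F is treated as recorded 25 August 2019, the work-commencement date.
D is an ad valorem tax lien and takes priority over every other lien.
Ordering the rest by effective date: F (25 August 2019), E (12 July 2020), C (3 August 2020), B (4 June 2021), A (25 September 2021).
Since E is not senior to F, the subordination leaves the order unchanged.

D, F, E, C, B, A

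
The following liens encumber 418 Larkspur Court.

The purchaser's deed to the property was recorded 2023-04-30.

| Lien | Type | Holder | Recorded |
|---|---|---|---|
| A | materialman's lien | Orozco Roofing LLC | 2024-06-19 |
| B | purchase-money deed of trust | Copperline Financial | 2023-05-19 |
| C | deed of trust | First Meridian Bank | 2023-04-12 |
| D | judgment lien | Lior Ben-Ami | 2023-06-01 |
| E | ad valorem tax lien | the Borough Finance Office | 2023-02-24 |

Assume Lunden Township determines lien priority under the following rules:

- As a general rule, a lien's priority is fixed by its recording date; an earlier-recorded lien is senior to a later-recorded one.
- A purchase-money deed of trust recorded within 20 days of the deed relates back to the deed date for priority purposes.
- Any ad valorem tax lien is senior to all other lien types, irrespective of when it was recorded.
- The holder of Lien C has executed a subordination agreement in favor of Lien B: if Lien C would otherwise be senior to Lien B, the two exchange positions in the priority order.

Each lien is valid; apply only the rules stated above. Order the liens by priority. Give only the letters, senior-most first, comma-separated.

First, effective dates: B's effective date is the deed date, 2023-04-30.
E is an ad valorem tax lien and takes priority over every other lien.
Remaining liens by effective date: C (2023-04-12), B (2023-04-30), D (2023-06-01), A (2024-06-19).
The subordination applies — C was senior to B — so C and B swap.

E, B, C, D, A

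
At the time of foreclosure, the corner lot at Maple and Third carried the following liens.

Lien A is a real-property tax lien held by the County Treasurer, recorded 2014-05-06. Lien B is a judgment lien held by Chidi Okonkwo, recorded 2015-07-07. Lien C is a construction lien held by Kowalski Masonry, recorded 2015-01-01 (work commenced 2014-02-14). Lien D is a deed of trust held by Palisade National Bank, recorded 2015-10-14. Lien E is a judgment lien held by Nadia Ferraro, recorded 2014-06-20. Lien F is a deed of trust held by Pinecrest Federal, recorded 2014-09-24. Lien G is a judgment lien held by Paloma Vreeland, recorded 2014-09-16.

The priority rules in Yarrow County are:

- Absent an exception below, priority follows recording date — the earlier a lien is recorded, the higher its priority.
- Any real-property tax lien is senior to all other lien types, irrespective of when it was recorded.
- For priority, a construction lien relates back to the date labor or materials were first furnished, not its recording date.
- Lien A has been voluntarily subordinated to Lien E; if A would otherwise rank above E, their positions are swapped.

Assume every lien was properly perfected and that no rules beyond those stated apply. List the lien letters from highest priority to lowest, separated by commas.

E, C, A, G, F, B, D

Effective dates: C is treated as recorded 2014-02-14, the work-commencement date.
As a real-property tax lien, A is senior to every other lien.
The other liens, earliest effective date first: C (2014-02-14), E (2014-06-20), G (2014-09-16), F (2014-09-24), B (2015-07-07), D (2015-10-14).
Because A would otherwise rank above E, the subordination swaps them.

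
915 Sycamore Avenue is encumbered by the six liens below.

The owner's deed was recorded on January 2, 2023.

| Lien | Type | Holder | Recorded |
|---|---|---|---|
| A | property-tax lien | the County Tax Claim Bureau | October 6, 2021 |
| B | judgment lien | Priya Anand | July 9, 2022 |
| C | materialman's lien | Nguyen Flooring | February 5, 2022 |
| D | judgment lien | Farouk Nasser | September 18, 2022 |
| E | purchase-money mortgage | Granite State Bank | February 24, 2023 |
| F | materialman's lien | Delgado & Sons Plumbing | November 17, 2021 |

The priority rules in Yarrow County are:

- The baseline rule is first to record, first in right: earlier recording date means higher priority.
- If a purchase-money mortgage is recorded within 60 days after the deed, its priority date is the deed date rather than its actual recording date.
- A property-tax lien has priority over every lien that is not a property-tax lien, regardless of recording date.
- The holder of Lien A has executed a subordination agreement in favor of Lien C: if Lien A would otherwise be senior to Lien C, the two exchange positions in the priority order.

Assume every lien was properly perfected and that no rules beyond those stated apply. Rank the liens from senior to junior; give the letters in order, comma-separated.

C, F, A, B, D, E

Effective dates: E relates back to the deed date January 2, 2023.
A is a property-tax lien, so it outranks all other liens regardless of date.
Among the remaining liens, by effective date: F (November 17, 2021), C (February 5, 2022), B (July 9, 2022), D (September 18, 2022), E (January 2, 2023).
The subordination applies — A was senior to C — so A and C swap.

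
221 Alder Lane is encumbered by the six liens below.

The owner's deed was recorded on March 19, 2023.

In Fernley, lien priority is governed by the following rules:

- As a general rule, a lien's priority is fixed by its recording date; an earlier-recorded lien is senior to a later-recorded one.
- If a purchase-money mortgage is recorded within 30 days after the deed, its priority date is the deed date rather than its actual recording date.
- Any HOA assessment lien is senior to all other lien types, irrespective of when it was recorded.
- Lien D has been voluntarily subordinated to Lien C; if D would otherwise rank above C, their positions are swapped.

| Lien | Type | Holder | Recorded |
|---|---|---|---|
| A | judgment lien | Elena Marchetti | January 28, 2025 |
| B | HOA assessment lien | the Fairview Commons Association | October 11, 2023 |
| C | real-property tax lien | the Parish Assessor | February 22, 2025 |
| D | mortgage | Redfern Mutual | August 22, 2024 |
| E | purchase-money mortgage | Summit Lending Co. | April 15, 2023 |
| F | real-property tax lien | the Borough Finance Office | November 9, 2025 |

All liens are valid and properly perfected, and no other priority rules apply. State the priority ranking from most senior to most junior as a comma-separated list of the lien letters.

Adjusting effective dates: E was recorded within the 30-day window, so its effective date is the deed date March 19, 2023.
As an HOA assessment lien, B is senior to every other lien.
The other liens, earliest effective date first: E (March 19, 2023), D (August 22, 2024), A (January 28, 2025), C (February 22, 2025), F (November 9, 2025).
Because D would otherwise rank above C, the subordination swaps them.

B, E, C, A, D, F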